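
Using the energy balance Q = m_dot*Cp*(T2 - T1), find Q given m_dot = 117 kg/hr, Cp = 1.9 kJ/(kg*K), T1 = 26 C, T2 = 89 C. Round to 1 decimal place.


Q = m_dot * Cp * (T2 - T1)
Q = 117 * 1.9 * (89 - 26)
Q = 117 * 1.9 * 63
Q = 14004.9 kJ/hr


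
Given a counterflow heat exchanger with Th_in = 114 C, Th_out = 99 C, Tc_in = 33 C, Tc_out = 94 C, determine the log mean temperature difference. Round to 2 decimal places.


dT1 = Th_in - Tc_out = 114 - 94 = 20
dT2 = Th_out - Tc_in = 99 - 33 = 66
LMTD = (dT1 - dT2) / ln(dT1/dT2)
LMTD = (20 - 66) / ln(20/66)
LMTD = 38.53 K


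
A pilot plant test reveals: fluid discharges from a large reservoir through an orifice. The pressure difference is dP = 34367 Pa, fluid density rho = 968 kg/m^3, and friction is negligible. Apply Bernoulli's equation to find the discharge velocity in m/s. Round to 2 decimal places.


v = sqrt(2*dP/rho)
v = sqrt(2*34367/968)
v = sqrt(71.006198)
v = 8.43 m/s


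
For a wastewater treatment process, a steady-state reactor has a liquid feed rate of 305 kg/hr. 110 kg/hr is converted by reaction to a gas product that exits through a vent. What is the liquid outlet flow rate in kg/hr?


Steady-state mass balance on the main outlet: F_out = F_in - F_removed
F_out = 305 - 110
F_out = 195 kg/hr


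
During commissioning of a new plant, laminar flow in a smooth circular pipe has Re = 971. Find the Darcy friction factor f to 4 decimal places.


f = 64 / Re
f = 64 / 971
f = 0.0659


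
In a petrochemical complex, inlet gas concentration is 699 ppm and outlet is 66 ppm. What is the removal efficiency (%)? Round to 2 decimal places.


Efficiency = (G_in - G_out) / G_in * 100%
Efficiency = (699 - 66) / 699 * 100
Efficiency = 633 / 699 * 100
Efficiency = 90.56%


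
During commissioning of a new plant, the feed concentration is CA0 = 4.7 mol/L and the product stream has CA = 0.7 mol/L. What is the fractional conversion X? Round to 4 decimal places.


X = (CA0 - CA) / CA0
X = (4.7 - 0.7) / 4.7
X = 4.0 / 4.7
X = 0.8511


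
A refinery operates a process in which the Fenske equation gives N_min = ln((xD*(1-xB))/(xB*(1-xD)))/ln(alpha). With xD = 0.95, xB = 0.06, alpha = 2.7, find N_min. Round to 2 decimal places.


N_min = ln((xD*(1-xB))/(xB*(1-xD))) / ln(alpha)
Numerator inside ln: 0.893 / 0.003 = 297.666667
ln(297.666667) = 5.695974
ln(alpha) = ln(2.7) = 0.993252
N_min = 5.695974 / 0.993252 = 5.73


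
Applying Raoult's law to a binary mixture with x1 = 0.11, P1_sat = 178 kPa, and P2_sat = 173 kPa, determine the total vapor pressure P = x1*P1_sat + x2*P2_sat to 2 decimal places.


P = x1*P1_sat + x2*P2_sat
x2 = 1 - x1 = 1 - 0.11 = 0.89
P = 0.11*178 + 0.89*173
P = 19.58 + 153.97
P = 173.55 kPa


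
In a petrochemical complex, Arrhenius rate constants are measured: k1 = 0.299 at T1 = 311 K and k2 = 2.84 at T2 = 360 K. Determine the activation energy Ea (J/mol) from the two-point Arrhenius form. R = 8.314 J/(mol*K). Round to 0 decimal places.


Ea = R * ln(k2/k1) / (1/T1 - 1/T2)
ln(k2/k1) = ln(2.84/0.299) = 2.2511158
1/T1 - 1/T2 = 1/311 - 1/360 = 0.000437656306
Ea = 8.314 * 2.2511158 / 0.000437656306
Ea = 42764 J/mol


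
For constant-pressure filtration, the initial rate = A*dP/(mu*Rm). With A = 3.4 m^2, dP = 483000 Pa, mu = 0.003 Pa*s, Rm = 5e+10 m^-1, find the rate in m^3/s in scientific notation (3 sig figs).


rate = A * dP / (mu * Rm)
rate = 3.4 * 483000 / (0.003 * 5e+10)
rate = 1642200.0 / 1.500e+08
rate = 1.09e-02 m^3/s


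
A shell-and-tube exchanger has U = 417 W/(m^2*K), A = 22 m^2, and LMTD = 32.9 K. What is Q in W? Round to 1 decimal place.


Q = U * A * LMTD
Q = 417 * 22 * 32.9
Q = 301824.6 W


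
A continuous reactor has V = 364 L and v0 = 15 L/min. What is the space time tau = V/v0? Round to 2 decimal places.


tau = V / v0
tau = 364 / 15
tau = 24.27 min


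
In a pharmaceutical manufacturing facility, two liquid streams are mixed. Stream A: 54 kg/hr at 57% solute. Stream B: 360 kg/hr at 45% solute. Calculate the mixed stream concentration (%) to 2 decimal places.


Mass balance on solute: F1*x1 + F2*x2 = F3*x3
F3 = F1 + F2 = 54 + 360 = 414 kg/hr
x3 = (F1*x1 + F2*x2)/F3
x3 = (54*0.57 + 360*0.45) / 414
x3 = 46.57%


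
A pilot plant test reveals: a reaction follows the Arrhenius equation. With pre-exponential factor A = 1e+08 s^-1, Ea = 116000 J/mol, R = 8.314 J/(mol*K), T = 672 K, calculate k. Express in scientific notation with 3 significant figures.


k = A * exp(-Ea/(R*T))
k = 1e+08 * exp(-116000 / (8.314 * 672))
k = 1e+08 * exp(-20.762455)
k = 9.62e-02


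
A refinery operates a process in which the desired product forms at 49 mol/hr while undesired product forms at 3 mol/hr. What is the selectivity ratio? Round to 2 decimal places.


S = desired product rate / undesired product rate
S = 49 / 3
S = 16.33


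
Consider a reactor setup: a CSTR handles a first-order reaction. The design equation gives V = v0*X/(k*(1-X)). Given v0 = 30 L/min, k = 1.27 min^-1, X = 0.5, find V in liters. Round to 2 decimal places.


V = v0 * X / (k * (1 - X))
V = 30 * 0.5 / (1.27 * (1 - 0.5))
V = 15.0 / (1.27 * 0.5)
V = 15.0 / 0.635
V = 23.62 L


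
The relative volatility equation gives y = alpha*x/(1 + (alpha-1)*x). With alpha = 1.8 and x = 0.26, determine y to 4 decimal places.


y = alpha*x / (1 + (alpha-1)*x)
y = 1.8*0.26 / (1 + (1.8-1)*0.26)
y = 0.468 / (1 + 0.208)
y = 0.468 / 1.208
y = 0.3874


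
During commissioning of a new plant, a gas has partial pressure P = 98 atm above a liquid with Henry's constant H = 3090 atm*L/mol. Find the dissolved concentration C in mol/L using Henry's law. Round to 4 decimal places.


C = P / H
C = 98 / 3090
C = 0.0317 mol/L


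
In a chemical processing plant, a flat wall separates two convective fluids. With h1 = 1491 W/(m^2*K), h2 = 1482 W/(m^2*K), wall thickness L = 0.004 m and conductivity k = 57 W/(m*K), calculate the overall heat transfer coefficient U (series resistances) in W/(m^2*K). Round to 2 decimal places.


1/U = 1/h1 + L/k + 1/h2
1/U = 1/1491 + 0.004/57 + 1/1482
1/U = 0.0006706908 + 7.01754e-05 + 0.0006747638
1/U = 0.00141563
U = 706.40 W/(m^2*K)


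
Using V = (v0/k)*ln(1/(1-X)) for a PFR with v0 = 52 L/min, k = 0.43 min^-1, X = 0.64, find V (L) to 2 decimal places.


V = (v0/k) * ln(1/(1-X))
V = (52/0.43) * ln(1/(1-0.64))
V = 120.930233 * ln(2.777778)
V = 120.930233 * 1.021651
V = 123.55 L


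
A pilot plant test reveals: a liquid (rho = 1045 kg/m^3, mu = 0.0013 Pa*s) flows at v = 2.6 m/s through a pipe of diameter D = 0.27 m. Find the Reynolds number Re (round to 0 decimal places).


Re = rho * v * D / mu
Re = 1045 * 2.6 * 0.27 / 0.0013
Re = 733.59 / 0.0013
Re = 564300


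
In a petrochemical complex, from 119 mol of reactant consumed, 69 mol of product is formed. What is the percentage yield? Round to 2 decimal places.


Yield = (moles product / moles consumed) * 100%
Yield = (69 / 119) * 100
Yield = 0.5798 * 100
Yield = 57.98%


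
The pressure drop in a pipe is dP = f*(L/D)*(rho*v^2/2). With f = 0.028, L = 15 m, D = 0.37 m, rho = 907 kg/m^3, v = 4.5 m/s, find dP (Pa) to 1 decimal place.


dP = f * (L/D) * (rho*v^2/2)
dP = 0.028 * (15/0.37) * (907*4.5^2/2)
L/D = 40.54054054
rho*v^2/2 = 907*20.25/2 = 9183.375
dP = 0.028 * 40.54054054 * 9183.375
dP = 10424.4 Pa


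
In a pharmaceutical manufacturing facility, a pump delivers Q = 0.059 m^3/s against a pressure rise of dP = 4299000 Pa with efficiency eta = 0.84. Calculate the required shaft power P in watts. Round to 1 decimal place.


P = Q * dP / eta
P = 0.059 * 4299000 / 0.84
P = 253641.0 / 0.84
P = 301953.6 W


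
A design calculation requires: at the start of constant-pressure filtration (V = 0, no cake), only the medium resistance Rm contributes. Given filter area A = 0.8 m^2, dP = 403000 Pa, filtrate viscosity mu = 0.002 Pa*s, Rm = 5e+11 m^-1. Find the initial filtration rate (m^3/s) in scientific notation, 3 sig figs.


rate = A * dP / (mu * Rm)
rate = 0.8 * 403000 / (0.002 * 5e+11)
rate = 322400.0 / 1.000e+09
rate = 3.22e-04 m^3/s


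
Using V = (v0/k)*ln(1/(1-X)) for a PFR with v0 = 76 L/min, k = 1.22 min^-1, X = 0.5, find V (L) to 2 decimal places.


V = (v0/k) * ln(1/(1-X))
V = (76/1.22) * ln(1/(1-0.5))
V = 62.295082 * ln(2.0)
V = 62.295082 * 0.693147
V = 43.18 L


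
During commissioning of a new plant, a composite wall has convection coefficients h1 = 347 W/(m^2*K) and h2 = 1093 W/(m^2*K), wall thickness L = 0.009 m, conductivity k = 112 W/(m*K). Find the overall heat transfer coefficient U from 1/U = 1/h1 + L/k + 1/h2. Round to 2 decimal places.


1/U = 1/h1 + L/k + 1/h2
1/U = 1/347 + 0.009/112 + 1/1093
1/U = 0.0028818444 + 8.03571e-05 + 0.0009149131
1/U = 0.0038771146
U = 257.92 W/(m^2*K)


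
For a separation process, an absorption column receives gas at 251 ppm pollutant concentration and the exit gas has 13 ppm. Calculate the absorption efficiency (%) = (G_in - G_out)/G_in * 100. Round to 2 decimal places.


Efficiency = (G_in - G_out) / G_in * 100%
Efficiency = (251 - 13) / 251 * 100
Efficiency = 238 / 251 * 100
Efficiency = 94.82%


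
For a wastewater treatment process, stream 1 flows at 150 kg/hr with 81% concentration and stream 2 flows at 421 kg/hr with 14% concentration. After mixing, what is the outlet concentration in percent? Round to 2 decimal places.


Mass balance on solute: F1*x1 + F2*x2 = F3*x3
F3 = F1 + F2 = 150 + 421 = 571 kg/hr
x3 = (F1*x1 + F2*x2)/F3
x3 = (150*0.81 + 421*0.14) / 571
x3 = 31.60%


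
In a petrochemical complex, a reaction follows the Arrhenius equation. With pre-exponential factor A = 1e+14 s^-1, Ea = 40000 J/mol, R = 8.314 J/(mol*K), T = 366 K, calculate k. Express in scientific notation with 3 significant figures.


k = A * exp(-Ea/(R*T))
k = 1e+14 * exp(-40000 / (8.314 * 366))
k = 1e+14 * exp(-13.145251)
k = 1.95e+08


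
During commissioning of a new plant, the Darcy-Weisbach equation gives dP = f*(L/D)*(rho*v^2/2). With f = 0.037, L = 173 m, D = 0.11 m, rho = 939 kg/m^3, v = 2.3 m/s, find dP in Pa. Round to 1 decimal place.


dP = f * (L/D) * (rho*v^2/2)
dP = 0.037 * (173/0.11) * (939*2.3^2/2)
L/D = 1572.72727273
rho*v^2/2 = 939*5.29/2 = 2483.655
dP = 0.037 * 1572.72727273 * 2483.655
dP = 144526.1 Pa


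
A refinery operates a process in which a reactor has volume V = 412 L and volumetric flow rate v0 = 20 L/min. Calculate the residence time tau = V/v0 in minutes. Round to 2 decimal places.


tau = V / v0
tau = 412 / 20
tau = 20.60 min


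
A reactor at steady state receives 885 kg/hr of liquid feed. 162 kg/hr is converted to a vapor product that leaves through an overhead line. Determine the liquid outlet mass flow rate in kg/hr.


Steady-state mass balance on the main outlet: F_out = F_in - F_removed
F_out = 885 - 162
F_out = 723 kg/hr


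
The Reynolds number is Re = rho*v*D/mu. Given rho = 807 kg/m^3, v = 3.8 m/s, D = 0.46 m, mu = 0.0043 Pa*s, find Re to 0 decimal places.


Re = rho * v * D / mu
Re = 807 * 3.8 * 0.46 / 0.0043
Re = 1410.636 / 0.0043
Re = 328055


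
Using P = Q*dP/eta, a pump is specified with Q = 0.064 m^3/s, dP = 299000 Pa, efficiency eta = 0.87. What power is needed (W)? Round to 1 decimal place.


P = Q * dP / eta
P = 0.064 * 299000 / 0.87
P = 19136.0 / 0.87
P = 21995.4 W


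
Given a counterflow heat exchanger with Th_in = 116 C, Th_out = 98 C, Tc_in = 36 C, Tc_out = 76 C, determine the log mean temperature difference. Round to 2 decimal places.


dT1 = Th_in - Tc_out = 116 - 76 = 40
dT2 = Th_out - Tc_in = 98 - 36 = 62
LMTD = (dT1 - dT2) / ln(dT1/dT2)
LMTD = (40 - 62) / ln(40/62)
LMTD = 50.20 K


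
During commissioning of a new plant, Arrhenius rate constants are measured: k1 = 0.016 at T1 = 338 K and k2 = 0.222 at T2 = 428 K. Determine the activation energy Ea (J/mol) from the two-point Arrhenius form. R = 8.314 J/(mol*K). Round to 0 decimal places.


Ea = R * ln(k2/k1) / (1/T1 - 1/T2)
ln(k2/k1) = ln(0.222/0.016) = 2.6300887
1/T1 - 1/T2 = 1/338 - 1/428 = 0.000622131284
Ea = 8.314 * 2.6300887 / 0.000622131284
Ea = 35148 J/mol


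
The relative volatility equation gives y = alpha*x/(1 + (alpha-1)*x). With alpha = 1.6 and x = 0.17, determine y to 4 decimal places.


y = alpha*x / (1 + (alpha-1)*x)
y = 1.6*0.17 / (1 + (1.6-1)*0.17)
y = 0.272 / (1 + 0.102)
y = 0.272 / 1.102
y = 0.2468


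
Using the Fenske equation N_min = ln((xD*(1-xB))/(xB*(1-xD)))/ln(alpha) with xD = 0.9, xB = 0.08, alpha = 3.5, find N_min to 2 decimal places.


N_min = ln((xD*(1-xB))/(xB*(1-xD))) / ln(alpha)
Numerator inside ln: 0.828 / 0.008 = 103.5
ln(103.5) = 4.639572
ln(alpha) = ln(3.5) = 1.252763
N_min = 4.639572 / 1.252763 = 3.70


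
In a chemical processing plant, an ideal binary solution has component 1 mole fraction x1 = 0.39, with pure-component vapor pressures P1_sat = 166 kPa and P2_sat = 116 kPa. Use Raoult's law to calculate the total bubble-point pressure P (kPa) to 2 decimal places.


P = x1*P1_sat + x2*P2_sat
x2 = 1 - x1 = 1 - 0.39 = 0.61
P = 0.39*166 + 0.61*116
P = 64.74 + 70.76
P = 135.50 kPa


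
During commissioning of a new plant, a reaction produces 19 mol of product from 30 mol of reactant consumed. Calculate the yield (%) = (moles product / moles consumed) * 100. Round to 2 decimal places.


Yield = (moles product / moles consumed) * 100%
Yield = (19 / 30) * 100
Yield = 0.6333 * 100
Yield = 63.33%


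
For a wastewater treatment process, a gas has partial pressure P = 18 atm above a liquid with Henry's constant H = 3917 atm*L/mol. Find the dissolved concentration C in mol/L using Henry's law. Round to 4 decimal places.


C = P / H
C = 18 / 3917
C = 0.0046 mol/L


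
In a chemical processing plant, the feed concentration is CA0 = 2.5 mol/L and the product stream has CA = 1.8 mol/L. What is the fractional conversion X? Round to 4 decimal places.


X = (CA0 - CA) / CA0
X = (2.5 - 1.8) / 2.5
X = 0.7 / 2.5
X = 0.2800


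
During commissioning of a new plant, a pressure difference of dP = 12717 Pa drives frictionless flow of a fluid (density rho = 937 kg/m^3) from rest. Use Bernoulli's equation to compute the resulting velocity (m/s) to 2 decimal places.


v = sqrt(2*dP/rho)
v = sqrt(2*12717/937)
v = sqrt(27.144077)
v = 5.21 m/s


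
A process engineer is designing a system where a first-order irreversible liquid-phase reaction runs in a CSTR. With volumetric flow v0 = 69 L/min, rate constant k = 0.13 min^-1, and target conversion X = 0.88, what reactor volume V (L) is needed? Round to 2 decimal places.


V = v0 * X / (k * (1 - X))
V = 69 * 0.88 / (0.13 * (1 - 0.88))
V = 60.72 / (0.13 * 0.12)
V = 60.72 / 0.0156
V = 3892.31 L


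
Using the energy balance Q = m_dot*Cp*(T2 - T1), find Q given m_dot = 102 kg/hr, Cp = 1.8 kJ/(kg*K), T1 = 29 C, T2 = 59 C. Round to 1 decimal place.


Q = m_dot * Cp * (T2 - T1)
Q = 102 * 1.8 * (59 - 29)
Q = 102 * 1.8 * 30
Q = 5508.0 kJ/hr


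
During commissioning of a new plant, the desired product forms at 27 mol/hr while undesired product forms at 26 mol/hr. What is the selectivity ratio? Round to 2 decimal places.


S = desired product rate / undesired product rate
S = 27 / 26
S = 1.04


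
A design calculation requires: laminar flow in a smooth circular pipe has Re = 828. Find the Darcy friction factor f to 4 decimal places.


f = 64 / Re
f = 64 / 828
f = 0.0773


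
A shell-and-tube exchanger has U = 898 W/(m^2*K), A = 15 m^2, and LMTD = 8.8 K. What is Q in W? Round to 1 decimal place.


Q = U * A * LMTD
Q = 898 * 15 * 8.8
Q = 118536.0 W


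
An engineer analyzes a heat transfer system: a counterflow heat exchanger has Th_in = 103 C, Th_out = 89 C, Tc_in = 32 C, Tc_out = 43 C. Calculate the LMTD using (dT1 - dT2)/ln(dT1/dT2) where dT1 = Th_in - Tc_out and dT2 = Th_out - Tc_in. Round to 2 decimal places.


dT1 = Th_in - Tc_out = 103 - 43 = 60
dT2 = Th_out - Tc_in = 89 - 32 = 57
LMTD = (dT1 - dT2) / ln(dT1/dT2)
LMTD = (60 - 57) / ln(60/57)
LMTD = 58.49 K


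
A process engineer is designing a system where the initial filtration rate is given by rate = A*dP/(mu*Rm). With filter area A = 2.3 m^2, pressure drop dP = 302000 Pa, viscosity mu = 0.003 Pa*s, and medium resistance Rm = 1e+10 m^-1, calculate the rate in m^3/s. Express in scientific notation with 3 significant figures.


rate = A * dP / (mu * Rm)
rate = 2.3 * 302000 / (0.003 * 1e+10)
rate = 694600.0 / 3.000e+07
rate = 2.32e-02 m^3/s


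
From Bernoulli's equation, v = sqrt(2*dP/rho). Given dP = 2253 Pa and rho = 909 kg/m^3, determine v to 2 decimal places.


v = sqrt(2*dP/rho)
v = sqrt(2*2253/909)
v = sqrt(4.957096)
v = 2.23 m/s


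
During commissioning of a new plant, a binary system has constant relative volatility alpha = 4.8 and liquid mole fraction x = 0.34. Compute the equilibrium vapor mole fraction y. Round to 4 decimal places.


y = alpha*x / (1 + (alpha-1)*x)
y = 4.8*0.34 / (1 + (4.8-1)*0.34)
y = 1.632 / (1 + 1.292)
y = 1.632 / 2.292
y = 0.7120


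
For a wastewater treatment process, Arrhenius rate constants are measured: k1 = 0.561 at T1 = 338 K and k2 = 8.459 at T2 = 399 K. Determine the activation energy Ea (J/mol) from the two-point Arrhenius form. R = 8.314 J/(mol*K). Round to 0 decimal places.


Ea = R * ln(k2/k1) / (1/T1 - 1/T2)
ln(k2/k1) = ln(8.459/0.561) = 2.7132653
1/T1 - 1/T2 = 1/338 - 1/399 = 0.000452314217
Ea = 8.314 * 2.7132653 / 0.000452314217
Ea = 49873 J/mol


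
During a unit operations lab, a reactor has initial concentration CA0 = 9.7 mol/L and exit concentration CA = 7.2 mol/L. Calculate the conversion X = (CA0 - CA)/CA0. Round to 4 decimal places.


X = (CA0 - CA) / CA0
X = (9.7 - 7.2) / 9.7
X = 2.5 / 9.7
X = 0.2577


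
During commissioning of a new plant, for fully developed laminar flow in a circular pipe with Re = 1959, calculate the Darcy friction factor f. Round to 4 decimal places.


f = 64 / Re
f = 64 / 1959
f = 0.0327


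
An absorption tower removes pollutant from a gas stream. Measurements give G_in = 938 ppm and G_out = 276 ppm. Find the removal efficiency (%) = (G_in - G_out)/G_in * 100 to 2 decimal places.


Efficiency = (G_in - G_out) / G_in * 100%
Efficiency = (938 - 276) / 938 * 100
Efficiency = 662 / 938 * 100
Efficiency = 70.58%


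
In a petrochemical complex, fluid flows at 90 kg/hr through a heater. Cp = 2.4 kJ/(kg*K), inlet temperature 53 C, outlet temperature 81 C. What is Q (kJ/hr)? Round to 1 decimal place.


Q = m_dot * Cp * (T2 - T1)
Q = 90 * 2.4 * (81 - 53)
Q = 90 * 2.4 * 28
Q = 6048.0 kJ/hr


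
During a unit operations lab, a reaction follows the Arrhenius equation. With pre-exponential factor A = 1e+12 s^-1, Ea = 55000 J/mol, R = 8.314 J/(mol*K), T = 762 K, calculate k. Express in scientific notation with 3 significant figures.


k = A * exp(-Ea/(R*T))
k = 1e+12 * exp(-55000 / (8.314 * 762))
k = 1e+12 * exp(-8.681559)
k = 1.70e+08


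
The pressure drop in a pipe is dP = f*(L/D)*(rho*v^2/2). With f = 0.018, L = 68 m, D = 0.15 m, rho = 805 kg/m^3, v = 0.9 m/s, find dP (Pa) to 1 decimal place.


dP = f * (L/D) * (rho*v^2/2)
dP = 0.018 * (68/0.15) * (805*0.9^2/2)
L/D = 453.33333333
rho*v^2/2 = 805*0.81/2 = 326.025
dP = 0.018 * 453.33333333 * 326.025
dP = 2660.4 Pa


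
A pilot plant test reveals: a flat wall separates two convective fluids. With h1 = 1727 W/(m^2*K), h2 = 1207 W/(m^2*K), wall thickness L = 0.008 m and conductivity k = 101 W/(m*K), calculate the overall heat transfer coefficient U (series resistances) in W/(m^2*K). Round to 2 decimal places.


1/U = 1/h1 + L/k + 1/h2
1/U = 1/1727 + 0.008/101 + 1/1207
1/U = 0.0005790388 + 7.92079e-05 + 0.0008285004
1/U = 0.0014867471
U = 672.61 W/(m^2*K)


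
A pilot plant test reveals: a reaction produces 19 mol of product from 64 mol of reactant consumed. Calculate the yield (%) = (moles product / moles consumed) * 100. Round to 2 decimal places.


Yield = (moles product / moles consumed) * 100%
Yield = (19 / 64) * 100
Yield = 0.2969 * 100
Yield = 29.69%


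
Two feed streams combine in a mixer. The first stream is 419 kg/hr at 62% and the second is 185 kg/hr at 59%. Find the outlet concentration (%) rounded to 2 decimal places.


Mass balance on solute: F1*x1 + F2*x2 = F3*x3
F3 = F1 + F2 = 419 + 185 = 604 kg/hr
x3 = (F1*x1 + F2*x2)/F3
x3 = (419*0.62 + 185*0.59) / 604
x3 = 61.08%


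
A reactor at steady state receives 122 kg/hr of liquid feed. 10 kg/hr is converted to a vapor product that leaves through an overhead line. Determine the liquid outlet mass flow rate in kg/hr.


Steady-state mass balance on the main outlet: F_out = F_in - F_removed
F_out = 122 - 10
F_out = 112 kg/hr


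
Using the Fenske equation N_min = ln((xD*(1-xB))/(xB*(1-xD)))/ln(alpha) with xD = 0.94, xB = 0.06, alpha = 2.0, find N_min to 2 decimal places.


N_min = ln((xD*(1-xB))/(xB*(1-xD))) / ln(alpha)
Numerator inside ln: 0.8836 / 0.0036 = 245.444444
ln(245.444444) = 5.503071
ln(alpha) = ln(2.0) = 0.693147
N_min = 5.503071 / 0.693147 = 7.94


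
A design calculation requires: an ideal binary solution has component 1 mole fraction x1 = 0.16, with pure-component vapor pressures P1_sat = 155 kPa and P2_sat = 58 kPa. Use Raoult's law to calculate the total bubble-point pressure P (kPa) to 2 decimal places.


P = x1*P1_sat + x2*P2_sat
x2 = 1 - x1 = 1 - 0.16 = 0.84
P = 0.16*155 + 0.84*58
P = 24.8 + 48.72
P = 73.52 kPa


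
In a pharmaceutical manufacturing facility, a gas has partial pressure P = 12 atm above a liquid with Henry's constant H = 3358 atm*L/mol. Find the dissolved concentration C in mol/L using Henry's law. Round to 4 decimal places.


C = P / H
C = 12 / 3358
C = 0.0036 mol/L


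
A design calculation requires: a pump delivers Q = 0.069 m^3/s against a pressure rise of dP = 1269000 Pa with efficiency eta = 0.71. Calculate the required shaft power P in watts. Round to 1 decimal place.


P = Q * dP / eta
P = 0.069 * 1269000 / 0.71
P = 87561.0 / 0.71
P = 123325.4 W


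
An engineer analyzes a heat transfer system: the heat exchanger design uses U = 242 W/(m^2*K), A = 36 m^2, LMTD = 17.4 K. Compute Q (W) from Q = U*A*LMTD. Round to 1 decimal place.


Q = U * A * LMTD
Q = 242 * 36 * 17.4
Q = 151588.8 W


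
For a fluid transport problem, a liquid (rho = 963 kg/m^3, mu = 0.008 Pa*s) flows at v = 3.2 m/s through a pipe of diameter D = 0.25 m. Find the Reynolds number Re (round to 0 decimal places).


Re = rho * v * D / mu
Re = 963 * 3.2 * 0.25 / 0.008
Re = 770.4 / 0.008
Re = 96300


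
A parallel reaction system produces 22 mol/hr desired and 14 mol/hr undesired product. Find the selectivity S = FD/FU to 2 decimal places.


S = desired product rate / undesired product rate
S = 22 / 14
S = 1.57


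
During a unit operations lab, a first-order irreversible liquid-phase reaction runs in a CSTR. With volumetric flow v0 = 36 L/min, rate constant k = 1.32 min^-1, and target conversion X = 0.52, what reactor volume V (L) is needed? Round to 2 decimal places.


V = v0 * X / (k * (1 - X))
V = 36 * 0.52 / (1.32 * (1 - 0.52))
V = 18.72 / (1.32 * 0.48)
V = 18.72 / 0.6336
V = 29.55 L


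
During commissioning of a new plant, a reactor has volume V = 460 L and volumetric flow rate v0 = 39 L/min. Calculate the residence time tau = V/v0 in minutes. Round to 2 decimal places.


tau = V / v0
tau = 460 / 39
tau = 11.79 min


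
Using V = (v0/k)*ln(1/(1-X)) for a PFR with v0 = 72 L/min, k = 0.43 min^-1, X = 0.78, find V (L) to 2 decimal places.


V = (v0/k) * ln(1/(1-X))
V = (72/0.43) * ln(1/(1-0.78))
V = 167.44186 * ln(4.545455)
V = 167.44186 * 1.514128
V = 253.53 L


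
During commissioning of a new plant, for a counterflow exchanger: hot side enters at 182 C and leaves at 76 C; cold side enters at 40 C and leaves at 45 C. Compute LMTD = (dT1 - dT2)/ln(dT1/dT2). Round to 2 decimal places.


dT1 = Th_in - Tc_out = 182 - 45 = 137
dT2 = Th_out - Tc_in = 76 - 40 = 36
LMTD = (dT1 - dT2) / ln(dT1/dT2)
LMTD = (137 - 36) / ln(137/36)
LMTD = 75.57 K


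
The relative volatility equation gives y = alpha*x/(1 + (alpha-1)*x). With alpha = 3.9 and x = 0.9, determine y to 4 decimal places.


y = alpha*x / (1 + (alpha-1)*x)
y = 3.9*0.9 / (1 + (3.9-1)*0.9)
y = 3.51 / (1 + 2.61)
y = 3.51 / 3.61
y = 0.9723


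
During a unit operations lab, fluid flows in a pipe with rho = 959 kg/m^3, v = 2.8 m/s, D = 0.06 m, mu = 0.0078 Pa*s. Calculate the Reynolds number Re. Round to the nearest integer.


Re = rho * v * D / mu
Re = 959 * 2.8 * 0.06 / 0.0078
Re = 161.112 / 0.0078
Re = 20655


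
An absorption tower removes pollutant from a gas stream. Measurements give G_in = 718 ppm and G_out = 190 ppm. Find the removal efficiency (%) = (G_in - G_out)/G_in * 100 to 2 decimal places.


Efficiency = (G_in - G_out) / G_in * 100%
Efficiency = (718 - 190) / 718 * 100
Efficiency = 528 / 718 * 100
Efficiency = 73.54%


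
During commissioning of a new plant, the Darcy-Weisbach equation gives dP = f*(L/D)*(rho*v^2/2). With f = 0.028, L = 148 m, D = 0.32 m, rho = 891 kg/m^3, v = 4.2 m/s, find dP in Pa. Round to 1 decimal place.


dP = f * (L/D) * (rho*v^2/2)
dP = 0.028 * (148/0.32) * (891*4.2^2/2)
L/D = 462.5
rho*v^2/2 = 891*17.64/2 = 7858.62
dP = 0.028 * 462.5 * 7858.62
dP = 101769.1 Pa


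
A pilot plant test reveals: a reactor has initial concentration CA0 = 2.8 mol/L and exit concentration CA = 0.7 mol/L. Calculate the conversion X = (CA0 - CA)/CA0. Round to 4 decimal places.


X = (CA0 - CA) / CA0
X = (2.8 - 0.7) / 2.8
X = 2.1 / 2.8
X = 0.7500


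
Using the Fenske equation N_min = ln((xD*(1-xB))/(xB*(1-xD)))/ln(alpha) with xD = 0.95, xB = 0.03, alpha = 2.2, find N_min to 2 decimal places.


N_min = ln((xD*(1-xB))/(xB*(1-xD))) / ln(alpha)
Numerator inside ln: 0.9215 / 0.0015 = 614.333333
ln(614.333333) = 6.420538
ln(alpha) = ln(2.2) = 0.788457
N_min = 6.420538 / 0.788457 = 8.14


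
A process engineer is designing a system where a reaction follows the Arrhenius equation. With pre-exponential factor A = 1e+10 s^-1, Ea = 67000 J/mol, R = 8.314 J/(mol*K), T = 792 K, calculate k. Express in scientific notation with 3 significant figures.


k = A * exp(-Ea/(R*T))
k = 1e+10 * exp(-67000 / (8.314 * 792))
k = 1e+10 * exp(-10.175121)
k = 3.81e+05


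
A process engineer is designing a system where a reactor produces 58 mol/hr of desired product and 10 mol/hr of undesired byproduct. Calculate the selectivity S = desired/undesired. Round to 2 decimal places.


S = desired product rate / undesired product rate
S = 58 / 10
S = 5.80


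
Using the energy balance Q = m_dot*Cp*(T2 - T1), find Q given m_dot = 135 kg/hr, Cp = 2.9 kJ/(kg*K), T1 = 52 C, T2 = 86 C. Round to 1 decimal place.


Q = m_dot * Cp * (T2 - T1)
Q = 135 * 2.9 * (86 - 52)
Q = 135 * 2.9 * 34
Q = 13311.0 kJ/hr


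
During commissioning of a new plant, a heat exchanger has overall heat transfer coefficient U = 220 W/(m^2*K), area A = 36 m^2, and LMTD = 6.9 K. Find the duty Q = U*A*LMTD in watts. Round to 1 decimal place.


Q = U * A * LMTD
Q = 220 * 36 * 6.9
Q = 54648.0 W


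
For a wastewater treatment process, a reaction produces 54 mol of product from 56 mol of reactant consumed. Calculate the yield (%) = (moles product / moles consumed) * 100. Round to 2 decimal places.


Yield = (moles product / moles consumed) * 100%
Yield = (54 / 56) * 100
Yield = 0.9643 * 100
Yield = 96.43%


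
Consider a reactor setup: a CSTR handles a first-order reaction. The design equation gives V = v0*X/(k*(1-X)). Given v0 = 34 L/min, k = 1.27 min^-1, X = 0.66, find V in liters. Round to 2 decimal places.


V = v0 * X / (k * (1 - X))
V = 34 * 0.66 / (1.27 * (1 - 0.66))
V = 22.44 / (1.27 * 0.34)
V = 22.44 / 0.4318
V = 51.97 L


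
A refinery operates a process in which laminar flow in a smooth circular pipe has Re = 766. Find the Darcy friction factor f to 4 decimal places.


f = 64 / Re
f = 64 / 766
f = 0.0836


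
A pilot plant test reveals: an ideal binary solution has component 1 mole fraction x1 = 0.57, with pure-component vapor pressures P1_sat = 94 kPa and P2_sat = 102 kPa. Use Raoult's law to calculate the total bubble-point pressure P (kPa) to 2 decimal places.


P = x1*P1_sat + x2*P2_sat
x2 = 1 - x1 = 1 - 0.57 = 0.43
P = 0.57*94 + 0.43*102
P = 53.58 + 43.86
P = 97.44 kPa


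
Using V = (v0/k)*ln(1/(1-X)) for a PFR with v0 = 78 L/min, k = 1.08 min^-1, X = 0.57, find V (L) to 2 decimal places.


V = (v0/k) * ln(1/(1-X))
V = (78/1.08) * ln(1/(1-0.57))
V = 72.222222 * ln(2.325581)
V = 72.222222 * 0.84397
V = 60.95 L


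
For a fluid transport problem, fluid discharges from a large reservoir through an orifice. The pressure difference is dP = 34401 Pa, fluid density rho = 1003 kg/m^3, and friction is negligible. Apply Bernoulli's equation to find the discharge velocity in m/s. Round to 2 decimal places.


v = sqrt(2*dP/rho)
v = sqrt(2*34401/1003)
v = sqrt(68.596211)
v = 8.28 m/s


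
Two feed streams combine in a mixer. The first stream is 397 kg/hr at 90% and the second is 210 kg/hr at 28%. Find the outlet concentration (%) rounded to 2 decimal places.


Mass balance on solute: F1*x1 + F2*x2 = F3*x3
F3 = F1 + F2 = 397 + 210 = 607 kg/hr
x3 = (F1*x1 + F2*x2)/F3
x3 = (397*0.9 + 210*0.28) / 607
x3 = 68.55%


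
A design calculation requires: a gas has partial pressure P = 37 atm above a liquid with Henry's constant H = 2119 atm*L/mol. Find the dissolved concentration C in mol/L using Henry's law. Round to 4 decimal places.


C = P / H
C = 37 / 2119
C = 0.0175 mol/L


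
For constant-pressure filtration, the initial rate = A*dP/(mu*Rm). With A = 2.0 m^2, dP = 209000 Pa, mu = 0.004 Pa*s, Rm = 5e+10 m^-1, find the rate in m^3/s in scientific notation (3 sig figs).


rate = A * dP / (mu * Rm)
rate = 2.0 * 209000 / (0.004 * 5e+10)
rate = 418000.0 / 2.000e+08
rate = 2.09e-03 m^3/s


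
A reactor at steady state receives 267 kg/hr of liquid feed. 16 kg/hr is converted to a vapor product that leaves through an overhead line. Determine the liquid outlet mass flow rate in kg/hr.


Steady-state mass balance on the main outlet: F_out = F_in - F_removed
F_out = 267 - 16
F_out = 251 kg/hr


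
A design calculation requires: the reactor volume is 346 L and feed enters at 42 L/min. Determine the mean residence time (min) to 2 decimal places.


tau = V / v0
tau = 346 / 42
tau = 8.24 min


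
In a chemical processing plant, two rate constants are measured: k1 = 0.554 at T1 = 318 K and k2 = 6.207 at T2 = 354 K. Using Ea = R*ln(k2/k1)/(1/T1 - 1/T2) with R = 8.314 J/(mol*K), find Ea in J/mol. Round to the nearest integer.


Ea = R * ln(k2/k1) / (1/T1 - 1/T2)
ln(k2/k1) = ln(6.207/0.554) = 2.4162683
1/T1 - 1/T2 = 1/318 - 1/354 = 0.000319795331
Ea = 8.314 * 2.4162683 / 0.000319795331
Ea = 62818 J/mol


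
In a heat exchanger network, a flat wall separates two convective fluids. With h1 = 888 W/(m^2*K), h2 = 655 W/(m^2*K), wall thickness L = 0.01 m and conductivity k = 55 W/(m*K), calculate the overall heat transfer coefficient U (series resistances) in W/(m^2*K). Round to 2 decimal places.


1/U = 1/h1 + L/k + 1/h2
1/U = 1/888 + 0.01/55 + 1/655
1/U = 0.0011261261 + 0.0001818182 + 0.0015267176
1/U = 0.0028346619
U = 352.78 W/(m^2*K)


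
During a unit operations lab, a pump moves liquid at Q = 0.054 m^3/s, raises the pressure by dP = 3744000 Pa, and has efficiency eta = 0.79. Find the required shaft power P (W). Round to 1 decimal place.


P = Q * dP / eta
P = 0.054 * 3744000 / 0.79
P = 202176.0 / 0.79
P = 255919.0 W


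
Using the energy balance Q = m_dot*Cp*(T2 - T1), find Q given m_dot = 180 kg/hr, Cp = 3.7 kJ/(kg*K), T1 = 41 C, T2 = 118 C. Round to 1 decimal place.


Q = m_dot * Cp * (T2 - T1)
Q = 180 * 3.7 * (118 - 41)
Q = 180 * 3.7 * 77
Q = 51282.0 kJ/hr


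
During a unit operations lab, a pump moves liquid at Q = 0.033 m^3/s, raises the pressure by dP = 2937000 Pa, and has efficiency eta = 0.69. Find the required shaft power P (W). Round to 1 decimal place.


P = Q * dP / eta
P = 0.033 * 2937000 / 0.69
P = 96921.0 / 0.69
P = 140465.2 W


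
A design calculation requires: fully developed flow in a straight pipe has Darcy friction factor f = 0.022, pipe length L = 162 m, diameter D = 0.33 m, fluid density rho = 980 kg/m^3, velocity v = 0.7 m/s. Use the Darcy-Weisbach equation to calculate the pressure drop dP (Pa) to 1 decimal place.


dP = f * (L/D) * (rho*v^2/2)
dP = 0.022 * (162/0.33) * (980*0.7^2/2)
L/D = 490.90909091
rho*v^2/2 = 980*0.49/2 = 240.1
dP = 0.022 * 490.90909091 * 240.1
dP = 2593.1 Pa


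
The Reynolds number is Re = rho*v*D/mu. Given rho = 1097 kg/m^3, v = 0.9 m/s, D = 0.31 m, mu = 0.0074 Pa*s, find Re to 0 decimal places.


Re = rho * v * D / mu
Re = 1097 * 0.9 * 0.31 / 0.0074
Re = 306.063 / 0.0074
Re = 41360


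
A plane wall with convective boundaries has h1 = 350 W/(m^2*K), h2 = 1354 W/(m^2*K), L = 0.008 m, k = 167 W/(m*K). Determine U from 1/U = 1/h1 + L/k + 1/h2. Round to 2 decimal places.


1/U = 1/h1 + L/k + 1/h2
1/U = 1/350 + 0.008/167 + 1/1354
1/U = 0.0028571429 + 4.79042e-05 + 0.0007385524
1/U = 0.0036435995
U = 274.45 W/(m^2*K)


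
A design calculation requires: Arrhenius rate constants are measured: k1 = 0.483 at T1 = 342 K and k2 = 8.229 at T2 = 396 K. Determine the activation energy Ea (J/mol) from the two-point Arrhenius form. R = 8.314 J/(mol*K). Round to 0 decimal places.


Ea = R * ln(k2/k1) / (1/T1 - 1/T2)
ln(k2/k1) = ln(8.229/0.483) = 2.8354031
1/T1 - 1/T2 = 1/342 - 1/396 = 0.000398724083
Ea = 8.314 * 2.8354031 / 0.000398724083
Ea = 59122 J/mol


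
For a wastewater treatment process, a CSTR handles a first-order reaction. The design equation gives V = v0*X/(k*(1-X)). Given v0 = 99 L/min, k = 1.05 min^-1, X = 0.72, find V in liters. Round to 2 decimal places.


V = v0 * X / (k * (1 - X))
V = 99 * 0.72 / (1.05 * (1 - 0.72))
V = 71.28 / (1.05 * 0.28)
V = 71.28 / 0.294
V = 242.45 L


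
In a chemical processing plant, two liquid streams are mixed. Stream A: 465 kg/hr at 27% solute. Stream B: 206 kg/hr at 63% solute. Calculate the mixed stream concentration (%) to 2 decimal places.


Mass balance on solute: F1*x1 + F2*x2 = F3*x3
F3 = F1 + F2 = 465 + 206 = 671 kg/hr
x3 = (F1*x1 + F2*x2)/F3
x3 = (465*0.27 + 206*0.63) / 671
x3 = 38.05%


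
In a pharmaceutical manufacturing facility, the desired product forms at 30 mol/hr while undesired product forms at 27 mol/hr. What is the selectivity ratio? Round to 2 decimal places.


S = desired product rate / undesired product rate
S = 30 / 27
S = 1.11


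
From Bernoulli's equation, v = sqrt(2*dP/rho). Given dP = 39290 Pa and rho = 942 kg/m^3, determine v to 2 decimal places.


v = sqrt(2*dP/rho)
v = sqrt(2*39290/942)
v = sqrt(83.418259)
v = 9.13 m/s


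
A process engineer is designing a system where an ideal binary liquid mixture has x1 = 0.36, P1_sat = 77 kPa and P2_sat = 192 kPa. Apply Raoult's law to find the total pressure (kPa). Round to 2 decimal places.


P = x1*P1_sat + x2*P2_sat
x2 = 1 - x1 = 1 - 0.36 = 0.64
P = 0.36*77 + 0.64*192
P = 27.72 + 122.88
P = 150.60 kPa


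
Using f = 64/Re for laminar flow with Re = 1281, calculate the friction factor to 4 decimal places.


f = 64 / Re
f = 64 / 1281
f = 0.0500


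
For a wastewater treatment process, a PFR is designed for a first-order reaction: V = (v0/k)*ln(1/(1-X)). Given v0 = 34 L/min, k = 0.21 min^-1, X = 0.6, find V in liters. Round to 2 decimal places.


V = (v0/k) * ln(1/(1-X))
V = (34/0.21) * ln(1/(1-0.6))
V = 161.904762 * ln(2.5)
V = 161.904762 * 0.916291
V = 148.35 L


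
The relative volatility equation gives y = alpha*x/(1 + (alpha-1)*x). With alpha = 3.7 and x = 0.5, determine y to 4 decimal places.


y = alpha*x / (1 + (alpha-1)*x)
y = 3.7*0.5 / (1 + (3.7-1)*0.5)
y = 1.85 / (1 + 1.35)
y = 1.85 / 2.35
y = 0.7872


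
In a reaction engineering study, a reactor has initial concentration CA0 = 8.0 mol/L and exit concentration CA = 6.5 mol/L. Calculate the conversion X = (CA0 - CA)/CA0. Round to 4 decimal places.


X = (CA0 - CA) / CA0
X = (8.0 - 6.5) / 8.0
X = 1.5 / 8.0
X = 0.1875


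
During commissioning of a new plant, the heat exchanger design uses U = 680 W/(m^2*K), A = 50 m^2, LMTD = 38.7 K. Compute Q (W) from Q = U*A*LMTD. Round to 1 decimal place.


Q = U * A * LMTD
Q = 680 * 50 * 38.7
Q = 1315800.0 W


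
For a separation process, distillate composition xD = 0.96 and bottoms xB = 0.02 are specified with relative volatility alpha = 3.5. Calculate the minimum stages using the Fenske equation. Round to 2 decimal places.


N_min = ln((xD*(1-xB))/(xB*(1-xD))) / ln(alpha)
Numerator inside ln: 0.9408 / 0.0008 = 1176.0
ln(1176.0) = 7.069874
ln(alpha) = ln(3.5) = 1.252763
N_min = 7.069874 / 1.252763 = 5.64


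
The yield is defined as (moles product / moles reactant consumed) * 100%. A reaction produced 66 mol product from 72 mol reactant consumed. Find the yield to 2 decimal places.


Yield = (moles product / moles consumed) * 100%
Yield = (66 / 72) * 100
Yield = 0.9167 * 100
Yield = 91.67%


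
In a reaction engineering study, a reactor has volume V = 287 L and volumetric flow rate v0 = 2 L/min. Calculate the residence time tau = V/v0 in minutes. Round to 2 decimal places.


tau = V / v0
tau = 287 / 2
tau = 143.50 min


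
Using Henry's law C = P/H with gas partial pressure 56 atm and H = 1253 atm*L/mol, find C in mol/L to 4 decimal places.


C = P / H
C = 56 / 1253
C = 0.0447 mol/L


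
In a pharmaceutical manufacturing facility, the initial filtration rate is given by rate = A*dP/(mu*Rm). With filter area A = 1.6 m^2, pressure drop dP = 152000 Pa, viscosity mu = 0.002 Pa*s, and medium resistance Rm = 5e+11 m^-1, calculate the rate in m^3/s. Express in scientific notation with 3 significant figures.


rate = A * dP / (mu * Rm)
rate = 1.6 * 152000 / (0.002 * 5e+11)
rate = 243200.0 / 1.000e+09
rate = 2.43e-04 m^3/s


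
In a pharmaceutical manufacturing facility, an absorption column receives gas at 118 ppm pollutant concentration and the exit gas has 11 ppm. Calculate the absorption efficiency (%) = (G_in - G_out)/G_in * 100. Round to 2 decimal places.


Efficiency = (G_in - G_out) / G_in * 100%
Efficiency = (118 - 11) / 118 * 100
Efficiency = 107 / 118 * 100
Efficiency = 90.68%


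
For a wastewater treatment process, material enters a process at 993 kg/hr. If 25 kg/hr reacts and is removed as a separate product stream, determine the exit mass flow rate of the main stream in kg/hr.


Steady-state mass balance on the main outlet: F_out = F_in - F_removed
F_out = 993 - 25
F_out = 968 kg/hr


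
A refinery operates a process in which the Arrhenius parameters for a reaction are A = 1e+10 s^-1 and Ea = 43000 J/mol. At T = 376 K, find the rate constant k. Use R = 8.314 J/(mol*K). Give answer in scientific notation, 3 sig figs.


k = A * exp(-Ea/(R*T))
k = 1e+10 * exp(-43000 / (8.314 * 376))
k = 1e+10 * exp(-13.755317)
k = 1.06e+04


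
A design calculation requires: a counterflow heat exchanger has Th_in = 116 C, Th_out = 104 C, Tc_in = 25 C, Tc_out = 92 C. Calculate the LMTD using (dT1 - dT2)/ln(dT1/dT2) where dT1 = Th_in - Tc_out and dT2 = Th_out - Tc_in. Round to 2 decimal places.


dT1 = Th_in - Tc_out = 116 - 92 = 24
dT2 = Th_out - Tc_in = 104 - 25 = 79
LMTD = (dT1 - dT2) / ln(dT1/dT2)
LMTD = (24 - 79) / ln(24/79)
LMTD = 46.16 K


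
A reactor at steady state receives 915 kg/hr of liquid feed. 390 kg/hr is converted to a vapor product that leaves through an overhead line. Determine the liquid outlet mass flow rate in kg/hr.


Steady-state mass balance on the main outlet: F_out = F_in - F_removed
F_out = 915 - 390
F_out = 525 kg/hr


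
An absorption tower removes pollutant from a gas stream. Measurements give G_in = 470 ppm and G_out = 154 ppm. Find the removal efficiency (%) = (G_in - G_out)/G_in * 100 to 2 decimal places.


Efficiency = (G_in - G_out) / G_in * 100%
Efficiency = (470 - 154) / 470 * 100
Efficiency = 316 / 470 * 100
Efficiency = 67.23%
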